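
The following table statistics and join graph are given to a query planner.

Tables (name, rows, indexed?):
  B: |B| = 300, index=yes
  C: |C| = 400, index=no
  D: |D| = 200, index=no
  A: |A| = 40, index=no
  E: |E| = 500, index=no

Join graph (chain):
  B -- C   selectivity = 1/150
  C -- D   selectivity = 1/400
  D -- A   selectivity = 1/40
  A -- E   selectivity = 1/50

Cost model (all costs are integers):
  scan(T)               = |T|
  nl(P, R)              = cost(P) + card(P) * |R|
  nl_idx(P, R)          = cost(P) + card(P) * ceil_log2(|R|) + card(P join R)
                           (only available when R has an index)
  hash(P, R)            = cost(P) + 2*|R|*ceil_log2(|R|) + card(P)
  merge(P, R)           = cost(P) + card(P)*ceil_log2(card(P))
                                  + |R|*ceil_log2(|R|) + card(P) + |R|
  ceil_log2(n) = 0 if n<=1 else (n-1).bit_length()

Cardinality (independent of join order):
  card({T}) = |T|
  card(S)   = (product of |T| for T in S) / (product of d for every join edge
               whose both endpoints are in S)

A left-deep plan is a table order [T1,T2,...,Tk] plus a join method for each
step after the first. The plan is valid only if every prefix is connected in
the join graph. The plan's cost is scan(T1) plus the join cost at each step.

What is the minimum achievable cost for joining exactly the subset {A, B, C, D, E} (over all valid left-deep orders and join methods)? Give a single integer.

15880

Selinger DP over subsets of {A,B,C,D,E}:
  {B}: scan cost=300, card=300
  {C}: scan cost=400, card=400
  {D}: scan cost=200, card=200
  {A}: scan cost=40, card=40
  {E}: scan cost=500, card=500
  {BC}: card=800; try (B,nl_idx)→4800, (B,hash)→6200, (C,merge)→7300, (B,merge)→7400, (C,hash)→7800, (C,nl)→120300 …(+1); best=4800 via (B,nl_idx)
  {CD}: card=200; try (D,hash)→4000, (C,merge)→6000, (D,merge)→6200, (C,hash)→7600, (C,nl)→80200, (D,nl)→80400; best=4000 via (D,hash)
  {AD}: card=200; try (A,hash)→880, (D,merge)→2120, (A,merge)→2280, (D,hash)→3280, (D,nl)→8040, (A,nl)→8200; best=880 via (A,hash)
  {AE}: card=400; try (A,hash)→1480, (E,merge)→5320, (A,merge)→5780, (E,hash)→9080, (E,nl)→20040, (A,nl)→20500; best=1480 via (A,hash)
  {BCD}: card=400; try (B,nl_idx)→6200, (D,hash)→8800, (B,merge)→8800, (B,hash)→9600, (D,merge)→15400, (B,nl)→64000 …(+1); best=6200 via (B,nl_idx)
  {ACD}: card=200; try (A,hash)→4680, (A,merge)→6080, (C,merge)→6680, (C,hash)→8280, (A,nl)→12000, (C,nl)→80880; best=4680 via (A,hash)
  {ADE}: card=2000; try (D,hash)→5080, (D,merge)→7280, (E,merge)→7680, (E,hash)→10080, (D,nl)→81480, (E,nl)→100880; best=5080 via (D,hash)
  {ABCD}: card=400; try (B,nl_idx)→6880, (A,hash)→7080, (B,merge)→9480, (B,hash)→10280, (A,merge)→10480, (A,nl)→22200 …(+1); best=6880 via (B,nl_idx)
  {ACDE}: card=2000; try (E,merge)→11480, (E,hash)→13880, (C,hash)→14280, (C,merge)→33080, (E,nl)→104680, (C,nl)→805080; best=11480 via (E,merge)
  {ABCDE}: card=4000; try (E,merge)→15880, (E,hash)→16280, (B,hash)→18880, (B,nl_idx)→33480, (B,merge)→38480, (E,nl)→206880 …(+1); best=15880 via (E,merge)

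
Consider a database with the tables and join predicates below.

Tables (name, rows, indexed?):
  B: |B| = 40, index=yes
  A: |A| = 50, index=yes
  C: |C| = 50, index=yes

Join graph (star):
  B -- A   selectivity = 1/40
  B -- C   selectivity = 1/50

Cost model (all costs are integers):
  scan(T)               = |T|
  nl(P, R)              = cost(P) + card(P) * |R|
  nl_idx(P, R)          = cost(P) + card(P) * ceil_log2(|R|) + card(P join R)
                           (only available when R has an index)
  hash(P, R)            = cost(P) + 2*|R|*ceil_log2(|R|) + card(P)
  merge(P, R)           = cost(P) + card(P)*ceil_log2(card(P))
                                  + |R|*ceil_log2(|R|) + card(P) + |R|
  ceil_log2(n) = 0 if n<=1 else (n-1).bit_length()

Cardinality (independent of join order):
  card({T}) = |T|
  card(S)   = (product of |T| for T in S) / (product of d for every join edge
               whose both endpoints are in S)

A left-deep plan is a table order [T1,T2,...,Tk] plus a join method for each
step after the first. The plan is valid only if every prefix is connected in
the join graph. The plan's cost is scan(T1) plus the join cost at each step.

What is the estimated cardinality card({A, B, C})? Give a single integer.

50

Tables in S: A(50), B(40), C(50)
Edges inside S: B-A(d=40), B-C(d=50)
numerator = 50 * 40 * 50 = 100000
denominator = 40 * 50 = 2000
card(S) = 100000 / 2000 = 50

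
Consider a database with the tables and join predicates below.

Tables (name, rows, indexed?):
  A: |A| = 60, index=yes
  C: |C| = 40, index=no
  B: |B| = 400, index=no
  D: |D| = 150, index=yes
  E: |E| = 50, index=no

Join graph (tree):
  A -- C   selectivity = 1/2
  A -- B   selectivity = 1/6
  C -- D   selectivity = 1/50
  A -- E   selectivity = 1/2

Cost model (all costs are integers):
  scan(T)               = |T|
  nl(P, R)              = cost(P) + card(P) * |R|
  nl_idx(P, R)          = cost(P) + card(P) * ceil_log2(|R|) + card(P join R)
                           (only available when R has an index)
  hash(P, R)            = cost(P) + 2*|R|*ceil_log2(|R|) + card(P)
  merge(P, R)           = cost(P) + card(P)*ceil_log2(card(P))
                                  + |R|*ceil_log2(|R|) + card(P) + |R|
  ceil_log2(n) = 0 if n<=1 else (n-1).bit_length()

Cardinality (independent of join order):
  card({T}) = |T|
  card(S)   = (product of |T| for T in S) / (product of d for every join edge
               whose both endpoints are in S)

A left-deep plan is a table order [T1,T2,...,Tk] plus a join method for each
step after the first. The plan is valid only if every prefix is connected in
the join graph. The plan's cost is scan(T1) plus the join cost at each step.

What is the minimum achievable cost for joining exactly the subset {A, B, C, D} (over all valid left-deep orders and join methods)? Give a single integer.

12120

Selinger DP over subsets of {A,B,C,D}:
  {A}: scan cost=60, card=60
  {C}: scan cost=40, card=40
  {B}: scan cost=400, card=400
  {D}: scan cost=150, card=150
  {AC}: card=1200; try (C,hash)→600, (A,merge)→740, (C,merge)→760, (A,hash)→800, (A,nl_idx)→1480, (A,nl)→2440 …(+1); best=600 via (C,hash)
  {AB}: card=4000; try (A,hash)→1520, (B,merge)→4480, (A,merge)→4820, (A,nl_idx)→6800, (B,hash)→7320, (B,nl)→24060 …(+1); best=1520 via (A,hash)
  {CD}: card=120; try (D,nl_idx)→480, (C,hash)→780, (D,merge)→1670, (C,merge)→1780, (D,hash)→2480, (D,nl)→6040 …(+1); best=480 via (D,nl_idx)
  {ABC}: card=80000; try (C,hash)→6000, (B,hash)→9000, (B,merge)→19000, (C,merge)→53800, (C,nl)→161520, (B,nl)→480600; best=6000 via (C,hash)
  {ACD}: card=3600; try (A,hash)→1320, (A,merge)→1860, (D,hash)→4200, (A,nl_idx)→4800, (A,nl)→7680, (D,nl_idx)→13800 …(+2); best=1320 via (A,hash)
  {ABCD}: card=240000; try (B,hash)→12120, (B,merge)→52120, (D,hash)→88400, (D,nl_idx)→886000, (B,nl)→1441320, (D,merge)→1447350 …(+1); best=12120 via (B,hash)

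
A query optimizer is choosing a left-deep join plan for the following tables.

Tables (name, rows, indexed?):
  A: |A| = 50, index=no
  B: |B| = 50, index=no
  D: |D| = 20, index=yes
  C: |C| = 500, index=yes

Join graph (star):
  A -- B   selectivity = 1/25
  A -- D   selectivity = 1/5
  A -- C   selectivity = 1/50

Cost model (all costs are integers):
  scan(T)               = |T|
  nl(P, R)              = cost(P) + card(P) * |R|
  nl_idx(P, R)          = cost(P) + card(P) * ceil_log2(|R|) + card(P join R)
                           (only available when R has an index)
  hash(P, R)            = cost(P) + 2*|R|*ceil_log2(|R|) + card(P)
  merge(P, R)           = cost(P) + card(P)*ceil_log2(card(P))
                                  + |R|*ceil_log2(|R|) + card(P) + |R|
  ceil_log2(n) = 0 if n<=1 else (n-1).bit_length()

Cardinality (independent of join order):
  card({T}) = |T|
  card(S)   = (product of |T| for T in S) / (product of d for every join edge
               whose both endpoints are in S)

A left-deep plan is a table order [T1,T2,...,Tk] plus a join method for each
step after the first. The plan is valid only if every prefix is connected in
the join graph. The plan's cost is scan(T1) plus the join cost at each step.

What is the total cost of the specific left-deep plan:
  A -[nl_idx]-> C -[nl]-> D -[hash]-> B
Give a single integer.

13600

step 1: scan A: cost=50, card=50
step 2: join C via nl_idx
    card(P join C) = 50*500/(50) = 500
    cost = 50 + 50*9 + 500 = 1000
step 3: join D via nl
    card(P join D) = 500*20/(5) = 2000
    cost = 1000 + 500*20 = 11000
step 4: join B via hash
    card(P join B) = 2000*50/(25) = 4000
    cost = 11000 + 2*50*6 + 2000 = 13600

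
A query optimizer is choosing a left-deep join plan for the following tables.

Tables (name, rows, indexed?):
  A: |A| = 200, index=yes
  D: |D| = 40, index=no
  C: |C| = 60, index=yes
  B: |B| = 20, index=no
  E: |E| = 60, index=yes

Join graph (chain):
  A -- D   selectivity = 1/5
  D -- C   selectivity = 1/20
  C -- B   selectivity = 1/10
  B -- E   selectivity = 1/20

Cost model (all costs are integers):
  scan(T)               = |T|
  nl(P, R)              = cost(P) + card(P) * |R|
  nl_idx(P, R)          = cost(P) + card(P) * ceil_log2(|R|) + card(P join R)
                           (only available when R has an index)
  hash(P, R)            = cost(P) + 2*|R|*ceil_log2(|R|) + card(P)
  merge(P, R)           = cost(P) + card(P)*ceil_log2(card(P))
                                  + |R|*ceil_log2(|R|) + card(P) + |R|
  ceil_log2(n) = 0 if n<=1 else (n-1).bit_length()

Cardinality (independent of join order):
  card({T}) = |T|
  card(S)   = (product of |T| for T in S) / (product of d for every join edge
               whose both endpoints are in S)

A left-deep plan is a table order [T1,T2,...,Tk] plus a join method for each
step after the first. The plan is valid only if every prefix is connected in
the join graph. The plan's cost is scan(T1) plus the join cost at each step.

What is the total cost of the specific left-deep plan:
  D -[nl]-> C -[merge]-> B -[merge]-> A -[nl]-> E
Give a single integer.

step 1: scan D: cost=40, card=40
step 2: join C via nl
    card(P join C) = 40*60/(20) = 120
    cost = 40 + 40*60 = 2440
step 3: join B via merge
    card(P join B) = 120*20/(10) = 240
    cost = 2440 + 120*7 + 20*5 + 120 + 20 = 3520
step 4: join A via merge
    card(P join A) = 240*200/(5) = 9600
    cost = 3520 + 240*8 + 200*8 + 240 + 200 = 7480
step 5: join E via nl
    card(P join E) = 9600*60/(20) = 28800
    cost = 7480 + 9600*60 = 583480

583480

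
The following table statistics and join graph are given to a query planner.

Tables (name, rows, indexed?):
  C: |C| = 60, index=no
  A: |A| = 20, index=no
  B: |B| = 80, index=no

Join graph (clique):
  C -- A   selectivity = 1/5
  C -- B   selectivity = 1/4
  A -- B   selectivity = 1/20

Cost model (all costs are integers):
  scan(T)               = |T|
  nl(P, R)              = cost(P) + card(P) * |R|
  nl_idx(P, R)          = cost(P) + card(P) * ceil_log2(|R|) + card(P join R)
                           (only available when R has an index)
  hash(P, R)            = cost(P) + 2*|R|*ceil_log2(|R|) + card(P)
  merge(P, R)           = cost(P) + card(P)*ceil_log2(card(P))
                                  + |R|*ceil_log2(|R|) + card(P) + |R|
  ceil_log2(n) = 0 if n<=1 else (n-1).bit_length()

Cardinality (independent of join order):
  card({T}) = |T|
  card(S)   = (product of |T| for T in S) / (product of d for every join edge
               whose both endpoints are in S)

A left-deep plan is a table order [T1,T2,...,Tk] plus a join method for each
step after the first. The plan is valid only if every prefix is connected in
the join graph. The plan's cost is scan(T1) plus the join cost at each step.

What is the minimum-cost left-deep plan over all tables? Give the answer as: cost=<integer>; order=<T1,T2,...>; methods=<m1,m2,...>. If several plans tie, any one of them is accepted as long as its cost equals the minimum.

cost=1160; order=B,A,C; methods=hash,hash

Selinger DP (subsets sized 1..n):
  {C}: scan cost=60, card=60
  {A}: scan cost=20, card=20
  {B}: scan cost=80, card=80
  {AC}: card=240; try (A,hash)→320, (C,merge)→560, (A,merge)→600, (C,hash)→760, (C,nl)→1220, (A,nl)→1260; best=320 via (A,hash)
  {BC}: card=1200; try (C,hash)→880, (B,merge)→1120, (C,merge)→1140, (B,hash)→1240, (B,nl)→4860, (C,nl)→4880; best=880 via (C,hash)
  {AB}: card=80; try (A,hash)→360, (B,merge)→780, (A,merge)→840, (B,hash)→1160, (B,nl)→1620, (A,nl)→1680; best=360 via (A,hash)
  {ABC}: card=240; try (C,hash)→1160, (C,merge)→1420, (B,hash)→1680, (A,hash)→2280, (B,merge)→3120, (C,nl)→5160 …(+3); best=1160 via (C,hash)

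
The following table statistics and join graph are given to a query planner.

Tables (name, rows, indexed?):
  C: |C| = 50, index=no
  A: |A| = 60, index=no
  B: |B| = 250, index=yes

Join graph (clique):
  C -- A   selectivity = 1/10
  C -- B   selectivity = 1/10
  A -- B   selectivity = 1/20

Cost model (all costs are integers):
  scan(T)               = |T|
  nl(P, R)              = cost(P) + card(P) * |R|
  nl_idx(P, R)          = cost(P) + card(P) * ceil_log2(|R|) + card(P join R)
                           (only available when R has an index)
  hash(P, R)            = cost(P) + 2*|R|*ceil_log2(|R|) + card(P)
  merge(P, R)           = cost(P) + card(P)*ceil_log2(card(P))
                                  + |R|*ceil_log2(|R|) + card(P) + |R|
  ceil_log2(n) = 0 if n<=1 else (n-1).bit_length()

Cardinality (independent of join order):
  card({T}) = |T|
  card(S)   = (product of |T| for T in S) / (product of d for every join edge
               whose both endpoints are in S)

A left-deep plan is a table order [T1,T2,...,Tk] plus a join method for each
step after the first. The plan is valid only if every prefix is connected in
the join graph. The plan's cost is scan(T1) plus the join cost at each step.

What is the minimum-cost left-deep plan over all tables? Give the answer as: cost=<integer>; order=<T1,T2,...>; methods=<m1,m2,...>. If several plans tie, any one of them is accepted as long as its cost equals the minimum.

cost=2570; order=B,A,C; methods=hash,hash

Selinger DP (subsets sized 1..n):
  {C}: scan cost=50, card=50
  {A}: scan cost=60, card=60
  {B}: scan cost=250, card=250
  {AC}: card=300; try (C,hash)→720, (A,hash)→820, (A,merge)→820, (C,merge)→830, (A,nl)→3050, (C,nl)→3060; best=720 via (C,hash)
  {BC}: card=1250; try (C,hash)→1100, (B,nl_idx)→1700, (B,merge)→2650, (C,merge)→2850, (B,hash)→4100, (B,nl)→12550 …(+1); best=1100 via (C,hash)
  {AB}: card=750; try (A,hash)→1220, (B,nl_idx)→1290, (B,merge)→2730, (A,merge)→2920, (B,hash)→4120, (B,nl)→15060 …(+1); best=1220 via (A,hash)
  {ABC}: card=375; try (C,hash)→2570, (A,hash)→3070, (B,nl_idx)→3495, (B,hash)→5020, (B,merge)→5970, (C,merge)→9820 …(+4); best=2570 via (C,hash)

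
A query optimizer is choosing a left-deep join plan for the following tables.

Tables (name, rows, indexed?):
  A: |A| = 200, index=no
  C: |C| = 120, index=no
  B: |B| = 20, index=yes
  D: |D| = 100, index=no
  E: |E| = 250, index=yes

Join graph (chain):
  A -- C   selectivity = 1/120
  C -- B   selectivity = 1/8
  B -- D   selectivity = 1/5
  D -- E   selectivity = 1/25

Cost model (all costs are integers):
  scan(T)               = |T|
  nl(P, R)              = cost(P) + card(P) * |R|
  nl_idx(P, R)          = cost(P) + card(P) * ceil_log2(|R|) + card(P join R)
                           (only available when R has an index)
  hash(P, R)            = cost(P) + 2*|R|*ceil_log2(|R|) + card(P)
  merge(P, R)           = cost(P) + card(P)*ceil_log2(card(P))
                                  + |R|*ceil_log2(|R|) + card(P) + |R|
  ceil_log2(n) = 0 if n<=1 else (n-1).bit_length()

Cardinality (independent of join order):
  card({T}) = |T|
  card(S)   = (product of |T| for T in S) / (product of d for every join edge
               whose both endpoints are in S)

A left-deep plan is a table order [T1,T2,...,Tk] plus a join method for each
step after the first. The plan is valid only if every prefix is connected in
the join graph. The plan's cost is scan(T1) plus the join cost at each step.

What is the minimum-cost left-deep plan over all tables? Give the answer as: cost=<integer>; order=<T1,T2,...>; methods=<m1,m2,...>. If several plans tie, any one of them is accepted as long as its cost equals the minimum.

cost=18380; order=A,C,B,D,E; methods=hash,hash,hash,hash

Selinger DP (subsets sized 1..n):
  {A}: scan cost=200, card=200
  {C}: scan cost=120, card=120
  {B}: scan cost=20, card=20
  {D}: scan cost=100, card=100
  {E}: scan cost=250, card=250
  {AC}: card=200; try (C,hash)→2080, (A,merge)→2880, (C,merge)→2960, (A,hash)→3440, (A,nl)→24120, (C,nl)→24200; best=2080 via (C,hash)
  {BC}: card=300; try (B,hash)→440, (B,nl_idx)→1020, (C,merge)→1100, (B,merge)→1200, (C,hash)→1720, (C,nl)→2420 …(+1); best=440 via (B,hash)
  {BD}: card=400; try (B,hash)→400, (D,merge)→940, (B,nl_idx)→1000, (B,merge)→1020, (D,hash)→1440, (D,nl)→2020 …(+1); best=400 via (B,hash)
  {DE}: card=1000; try (E,nl_idx)→1900, (D,hash)→1900, (E,merge)→3150, (D,merge)→3300, (E,hash)→4200, (E,nl)→25100 …(+1); best=1900 via (E,nl_idx)
  {ABC}: card=500; try (B,hash)→2480, (B,nl_idx)→3580, (A,hash)→3940, (B,merge)→4000, (A,merge)→5240, (B,nl)→6080 …(+1); best=2480 via (B,hash)
  {BCD}: card=6000; try (D,hash)→2140, (C,hash)→2480, (D,merge)→4240, (C,merge)→5360, (D,nl)→30440, (C,nl)→48400; best=2140 via (D,hash)
  {BDE}: card=4000; try (B,hash)→3100, (E,hash)→4800, (E,merge)→6650, (E,nl_idx)→7600, (B,nl_idx)→10900, (B,merge)→13020 …(+2); best=3100 via (B,hash)
  {ABCD}: card=10000; try (D,hash)→4380, (D,merge)→8280, (A,hash)→11340, (D,nl)→52480, (A,merge)→87940, (A,nl)→1202140; best=4380 via (D,hash)
  {BCDE}: card=60000; try (C,hash)→8780, (E,hash)→12140, (C,merge)→56060, (E,merge)→88390, (E,nl_idx)→110140, (C,nl)→483100 …(+1); best=8780 via (C,hash)
  {ABCDE}: card=100000; try (E,hash)→18380, (A,hash)→71980, (E,merge)→156630, (E,nl_idx)→184380, (A,merge)→1030580, (E,nl)→2504380 …(+1); best=18380 via (E,hash)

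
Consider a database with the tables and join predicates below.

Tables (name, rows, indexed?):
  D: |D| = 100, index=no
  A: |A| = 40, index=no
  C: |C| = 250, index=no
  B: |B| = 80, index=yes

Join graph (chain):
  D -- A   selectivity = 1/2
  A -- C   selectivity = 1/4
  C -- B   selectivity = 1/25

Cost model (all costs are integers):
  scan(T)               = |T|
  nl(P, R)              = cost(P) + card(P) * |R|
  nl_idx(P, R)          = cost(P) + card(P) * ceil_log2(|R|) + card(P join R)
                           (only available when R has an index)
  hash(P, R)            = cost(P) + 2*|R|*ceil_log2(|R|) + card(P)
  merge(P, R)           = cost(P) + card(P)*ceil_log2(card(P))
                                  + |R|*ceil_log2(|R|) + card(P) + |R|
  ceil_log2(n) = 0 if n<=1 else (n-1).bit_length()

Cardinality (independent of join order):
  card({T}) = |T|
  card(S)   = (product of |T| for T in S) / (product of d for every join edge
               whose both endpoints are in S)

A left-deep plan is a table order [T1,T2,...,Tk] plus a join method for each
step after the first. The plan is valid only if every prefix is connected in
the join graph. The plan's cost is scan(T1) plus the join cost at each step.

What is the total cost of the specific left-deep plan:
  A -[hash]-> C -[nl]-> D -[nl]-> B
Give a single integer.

step 1: scan A: cost=40, card=40
step 2: join C via hash
    card(P join C) = 40*250/(4) = 2500
    cost = 40 + 2*250*8 + 40 = 4080
step 3: join D via nl
    card(P join D) = 2500*100/(2) = 125000
    cost = 4080 + 2500*100 = 254080
step 4: join B via nl
    card(P join B) = 125000*80/(25) = 400000
    cost = 254080 + 125000*80 = 10254080

10254080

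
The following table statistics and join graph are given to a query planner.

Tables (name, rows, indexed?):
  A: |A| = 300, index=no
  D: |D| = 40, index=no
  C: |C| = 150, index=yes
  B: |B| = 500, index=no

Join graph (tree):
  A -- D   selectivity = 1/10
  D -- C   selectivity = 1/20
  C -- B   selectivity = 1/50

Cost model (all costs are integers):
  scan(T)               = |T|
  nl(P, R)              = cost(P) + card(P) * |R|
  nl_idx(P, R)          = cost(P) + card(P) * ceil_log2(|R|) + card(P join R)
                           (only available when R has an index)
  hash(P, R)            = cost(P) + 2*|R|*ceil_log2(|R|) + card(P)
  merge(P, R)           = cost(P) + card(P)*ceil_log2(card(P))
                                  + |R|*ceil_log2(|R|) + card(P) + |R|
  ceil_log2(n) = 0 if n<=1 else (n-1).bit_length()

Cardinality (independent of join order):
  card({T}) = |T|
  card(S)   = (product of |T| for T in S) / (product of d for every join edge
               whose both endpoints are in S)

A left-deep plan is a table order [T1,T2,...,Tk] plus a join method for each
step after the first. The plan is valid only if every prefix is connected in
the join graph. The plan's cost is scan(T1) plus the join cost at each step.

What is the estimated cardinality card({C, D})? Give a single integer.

300

Tables in S: C(150), D(40)
Edges inside S: D-C(d=20)
numerator = 150 * 40 = 6000
denominator = 20 = 20
card(S) = 6000 / 20 = 300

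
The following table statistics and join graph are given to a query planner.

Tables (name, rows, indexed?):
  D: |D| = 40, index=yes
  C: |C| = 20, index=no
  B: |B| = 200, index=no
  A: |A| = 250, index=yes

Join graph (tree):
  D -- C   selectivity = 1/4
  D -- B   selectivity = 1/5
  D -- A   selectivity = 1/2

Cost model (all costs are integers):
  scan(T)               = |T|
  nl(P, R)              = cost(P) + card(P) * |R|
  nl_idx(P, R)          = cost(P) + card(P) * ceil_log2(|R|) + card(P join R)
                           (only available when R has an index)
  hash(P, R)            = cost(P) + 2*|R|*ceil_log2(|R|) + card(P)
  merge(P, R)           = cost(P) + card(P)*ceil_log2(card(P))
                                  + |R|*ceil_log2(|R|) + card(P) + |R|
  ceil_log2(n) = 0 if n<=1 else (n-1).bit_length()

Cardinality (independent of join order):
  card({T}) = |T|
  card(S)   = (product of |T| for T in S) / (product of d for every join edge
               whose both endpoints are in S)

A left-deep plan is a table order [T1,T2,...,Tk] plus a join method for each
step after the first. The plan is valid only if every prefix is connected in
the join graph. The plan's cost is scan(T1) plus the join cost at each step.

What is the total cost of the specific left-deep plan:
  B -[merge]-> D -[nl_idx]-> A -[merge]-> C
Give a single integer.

4015200

step 1: scan B: cost=200, card=200
step 2: join D via merge
    card(P join D) = 200*40/(5) = 1600
    cost = 200 + 200*8 + 40*6 + 200 + 40 = 2280
step 3: join A via nl_idx
    card(P join A) = 1600*250/(2) = 200000
    cost = 2280 + 1600*8 + 200000 = 215080
step 4: join C via merge
    card(P join C) = 200000*20/(4) = 1000000
    cost = 215080 + 200000*18 + 20*5 + 200000 + 20 = 4015200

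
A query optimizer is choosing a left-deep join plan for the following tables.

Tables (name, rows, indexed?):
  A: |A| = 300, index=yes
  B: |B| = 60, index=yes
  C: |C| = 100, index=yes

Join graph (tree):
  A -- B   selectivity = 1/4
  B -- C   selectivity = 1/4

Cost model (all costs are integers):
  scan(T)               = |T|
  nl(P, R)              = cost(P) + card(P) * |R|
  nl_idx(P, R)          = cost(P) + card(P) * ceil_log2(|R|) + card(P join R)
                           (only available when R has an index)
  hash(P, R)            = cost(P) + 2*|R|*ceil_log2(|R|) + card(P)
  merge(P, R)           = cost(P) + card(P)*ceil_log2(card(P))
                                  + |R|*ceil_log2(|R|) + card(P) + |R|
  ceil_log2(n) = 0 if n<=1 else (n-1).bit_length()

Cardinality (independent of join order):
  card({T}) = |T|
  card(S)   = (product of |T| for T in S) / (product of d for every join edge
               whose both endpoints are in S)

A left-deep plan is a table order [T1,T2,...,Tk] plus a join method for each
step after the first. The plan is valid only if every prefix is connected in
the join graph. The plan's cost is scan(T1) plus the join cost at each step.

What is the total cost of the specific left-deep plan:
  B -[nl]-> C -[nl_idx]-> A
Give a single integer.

step 1: scan B: cost=60, card=60
step 2: join C via nl
    card(P join C) = 60*100/(4) = 1500
    cost = 60 + 60*100 = 6060
step 3: join A via nl_idx
    card(P join A) = 1500*300/(4) = 112500
    cost = 6060 + 1500*9 + 112500 = 132060

132060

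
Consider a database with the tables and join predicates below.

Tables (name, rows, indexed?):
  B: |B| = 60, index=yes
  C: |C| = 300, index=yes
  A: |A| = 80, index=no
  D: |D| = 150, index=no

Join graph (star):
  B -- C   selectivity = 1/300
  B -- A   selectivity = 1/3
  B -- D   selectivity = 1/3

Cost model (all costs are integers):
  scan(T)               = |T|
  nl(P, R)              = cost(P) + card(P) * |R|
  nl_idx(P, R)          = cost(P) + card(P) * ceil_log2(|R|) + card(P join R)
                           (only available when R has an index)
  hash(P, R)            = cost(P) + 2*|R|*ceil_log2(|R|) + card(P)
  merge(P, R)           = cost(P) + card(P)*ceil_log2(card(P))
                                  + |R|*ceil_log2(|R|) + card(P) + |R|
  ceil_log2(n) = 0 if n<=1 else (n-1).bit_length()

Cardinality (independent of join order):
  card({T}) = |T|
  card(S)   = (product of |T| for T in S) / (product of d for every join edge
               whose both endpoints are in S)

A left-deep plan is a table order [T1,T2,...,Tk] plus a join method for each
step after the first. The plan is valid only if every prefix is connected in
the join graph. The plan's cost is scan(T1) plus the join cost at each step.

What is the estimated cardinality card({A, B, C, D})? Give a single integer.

80000

Tables in S: A(80), B(60), C(300), D(150)
Edges inside S: B-C(d=300), B-A(d=3), B-D(d=3)
numerator = 80 * 60 * 300 * 150 = 216000000
denominator = 300 * 3 * 3 = 2700
card(S) = 216000000 / 2700 = 80000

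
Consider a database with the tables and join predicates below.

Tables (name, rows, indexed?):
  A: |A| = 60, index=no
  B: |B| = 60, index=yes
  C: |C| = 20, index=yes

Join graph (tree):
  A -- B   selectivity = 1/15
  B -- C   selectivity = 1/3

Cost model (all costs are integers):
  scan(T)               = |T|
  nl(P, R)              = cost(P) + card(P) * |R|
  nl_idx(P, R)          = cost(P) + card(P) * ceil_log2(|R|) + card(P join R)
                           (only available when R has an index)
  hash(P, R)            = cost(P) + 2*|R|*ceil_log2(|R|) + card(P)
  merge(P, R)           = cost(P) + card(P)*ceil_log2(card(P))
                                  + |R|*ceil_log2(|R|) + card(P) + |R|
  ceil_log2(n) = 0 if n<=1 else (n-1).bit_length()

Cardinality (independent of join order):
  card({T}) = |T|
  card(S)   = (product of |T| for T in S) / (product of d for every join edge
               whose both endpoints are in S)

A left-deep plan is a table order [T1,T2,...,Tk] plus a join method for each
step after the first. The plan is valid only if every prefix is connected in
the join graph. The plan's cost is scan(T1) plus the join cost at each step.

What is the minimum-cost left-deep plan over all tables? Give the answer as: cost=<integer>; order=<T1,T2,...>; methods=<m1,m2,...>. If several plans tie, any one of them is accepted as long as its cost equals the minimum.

Selinger DP (subsets sized 1..n):
  {A}: scan cost=60, card=60
  {B}: scan cost=60, card=60
  {C}: scan cost=20, card=20
  {AB}: card=240; try (B,nl_idx)→660, (B,hash)→840, (A,hash)→840, (B,merge)→900, (A,merge)→900, (B,nl)→3660 …(+1); best=660 via (B,nl_idx)
  {BC}: card=400; try (C,hash)→320, (B,nl_idx)→540, (B,merge)→560, (C,merge)→600, (C,nl_idx)→760, (B,hash)→760 …(+2); best=320 via (C,hash)
  {ABC}: card=1600; try (C,hash)→1100, (A,hash)→1440, (C,merge)→2940, (C,nl_idx)→3460, (A,merge)→4740, (C,nl)→5460 …(+1); best=1100 via (C,hash)

cost=1100; order=A,B,C; methods=nl_idx,hash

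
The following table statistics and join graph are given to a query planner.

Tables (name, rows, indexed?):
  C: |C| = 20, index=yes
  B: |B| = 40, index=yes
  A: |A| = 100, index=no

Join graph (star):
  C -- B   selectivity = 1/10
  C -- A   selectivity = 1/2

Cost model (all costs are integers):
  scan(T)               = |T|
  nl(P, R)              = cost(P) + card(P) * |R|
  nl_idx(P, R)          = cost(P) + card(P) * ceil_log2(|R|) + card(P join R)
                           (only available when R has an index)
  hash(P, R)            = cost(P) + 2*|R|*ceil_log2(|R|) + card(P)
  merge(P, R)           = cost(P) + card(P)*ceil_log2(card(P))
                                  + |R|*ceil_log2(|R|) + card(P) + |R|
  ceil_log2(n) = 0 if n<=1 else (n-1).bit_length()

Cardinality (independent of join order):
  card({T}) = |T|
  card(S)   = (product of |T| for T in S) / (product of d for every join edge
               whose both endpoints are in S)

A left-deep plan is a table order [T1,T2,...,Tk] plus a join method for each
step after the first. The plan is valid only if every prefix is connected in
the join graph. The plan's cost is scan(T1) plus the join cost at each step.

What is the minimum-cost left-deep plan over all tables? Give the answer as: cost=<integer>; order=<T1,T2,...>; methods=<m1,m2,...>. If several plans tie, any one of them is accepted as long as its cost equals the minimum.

Selinger DP (subsets sized 1..n):
  {C}: scan cost=20, card=20
  {B}: scan cost=40, card=40
  {A}: scan cost=100, card=100
  {BC}: card=80; try (B,nl_idx)→220, (C,hash)→280, (C,nl_idx)→320, (B,merge)→420, (C,merge)→440, (B,hash)→520 …(+2); best=220 via (B,nl_idx)
  {AC}: card=1000; try (C,hash)→400, (A,merge)→940, (C,merge)→1020, (A,hash)→1440, (C,nl_idx)→1600, (A,nl)→2020 …(+1); best=400 via (C,hash)
  {ABC}: card=4000; try (A,merge)→1660, (A,hash)→1700, (B,hash)→1880, (A,nl)→8220, (B,nl_idx)→10400, (B,merge)→11680 …(+1); best=1660 via (A,merge)

cost=1660; order=C,B,A; methods=nl_idx,merge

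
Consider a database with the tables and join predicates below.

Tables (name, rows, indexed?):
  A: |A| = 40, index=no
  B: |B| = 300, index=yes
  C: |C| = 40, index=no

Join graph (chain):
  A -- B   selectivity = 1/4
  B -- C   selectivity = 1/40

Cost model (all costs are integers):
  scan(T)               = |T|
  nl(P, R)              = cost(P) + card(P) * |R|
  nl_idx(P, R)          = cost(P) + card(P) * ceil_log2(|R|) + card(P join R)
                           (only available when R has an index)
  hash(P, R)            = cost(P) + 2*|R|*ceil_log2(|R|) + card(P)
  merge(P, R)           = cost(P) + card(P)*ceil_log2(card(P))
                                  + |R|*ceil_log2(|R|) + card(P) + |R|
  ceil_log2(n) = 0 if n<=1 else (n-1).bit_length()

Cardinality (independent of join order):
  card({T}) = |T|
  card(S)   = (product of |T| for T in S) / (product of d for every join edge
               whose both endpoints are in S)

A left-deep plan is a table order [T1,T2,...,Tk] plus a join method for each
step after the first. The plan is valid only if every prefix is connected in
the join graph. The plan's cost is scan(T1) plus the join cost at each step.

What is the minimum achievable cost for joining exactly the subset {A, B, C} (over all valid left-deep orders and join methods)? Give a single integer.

1480

Selinger DP over subsets of {A,B,C}:
  {A}: scan cost=40, card=40
  {B}: scan cost=300, card=300
  {C}: scan cost=40, card=40
  {AB}: card=3000; try (A,hash)→1080, (B,merge)→3320, (B,nl_idx)→3400, (A,merge)→3580, (B,hash)→5480, (B,nl)→12040 …(+1); best=1080 via (A,hash)
  {BC}: card=300; try (B,nl_idx)→700, (C,hash)→1080, (B,merge)→3320, (C,merge)→3580, (B,hash)→5480, (B,nl)→12040 …(+1); best=700 via (B,nl_idx)
  {ABC}: card=3000; try (A,hash)→1480, (A,merge)→3980, (C,hash)→4560, (A,nl)→12700, (C,merge)→40360, (C,nl)→121080; best=1480 via (A,hash)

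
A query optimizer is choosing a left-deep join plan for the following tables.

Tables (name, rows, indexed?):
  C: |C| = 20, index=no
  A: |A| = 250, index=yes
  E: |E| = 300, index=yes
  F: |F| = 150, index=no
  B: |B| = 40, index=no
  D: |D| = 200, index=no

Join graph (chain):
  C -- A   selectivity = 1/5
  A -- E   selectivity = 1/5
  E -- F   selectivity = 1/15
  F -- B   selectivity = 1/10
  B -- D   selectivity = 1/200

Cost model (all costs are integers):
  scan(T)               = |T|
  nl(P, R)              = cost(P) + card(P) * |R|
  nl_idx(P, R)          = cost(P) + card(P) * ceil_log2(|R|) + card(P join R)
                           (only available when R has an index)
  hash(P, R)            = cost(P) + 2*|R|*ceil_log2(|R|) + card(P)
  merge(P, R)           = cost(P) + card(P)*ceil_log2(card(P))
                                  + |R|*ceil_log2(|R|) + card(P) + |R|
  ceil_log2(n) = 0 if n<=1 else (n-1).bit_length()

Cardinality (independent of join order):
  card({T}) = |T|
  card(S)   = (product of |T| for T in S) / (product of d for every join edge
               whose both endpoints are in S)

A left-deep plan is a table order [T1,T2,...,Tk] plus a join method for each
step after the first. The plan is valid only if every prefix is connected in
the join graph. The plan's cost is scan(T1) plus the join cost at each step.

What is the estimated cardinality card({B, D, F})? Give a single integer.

Tables in S: B(40), D(200), F(150)
Edges inside S: F-B(d=10), B-D(d=200)
numerator = 40 * 200 * 150 = 1200000
denominator = 10 * 200 = 2000
card(S) = 1200000 / 2000 = 600

600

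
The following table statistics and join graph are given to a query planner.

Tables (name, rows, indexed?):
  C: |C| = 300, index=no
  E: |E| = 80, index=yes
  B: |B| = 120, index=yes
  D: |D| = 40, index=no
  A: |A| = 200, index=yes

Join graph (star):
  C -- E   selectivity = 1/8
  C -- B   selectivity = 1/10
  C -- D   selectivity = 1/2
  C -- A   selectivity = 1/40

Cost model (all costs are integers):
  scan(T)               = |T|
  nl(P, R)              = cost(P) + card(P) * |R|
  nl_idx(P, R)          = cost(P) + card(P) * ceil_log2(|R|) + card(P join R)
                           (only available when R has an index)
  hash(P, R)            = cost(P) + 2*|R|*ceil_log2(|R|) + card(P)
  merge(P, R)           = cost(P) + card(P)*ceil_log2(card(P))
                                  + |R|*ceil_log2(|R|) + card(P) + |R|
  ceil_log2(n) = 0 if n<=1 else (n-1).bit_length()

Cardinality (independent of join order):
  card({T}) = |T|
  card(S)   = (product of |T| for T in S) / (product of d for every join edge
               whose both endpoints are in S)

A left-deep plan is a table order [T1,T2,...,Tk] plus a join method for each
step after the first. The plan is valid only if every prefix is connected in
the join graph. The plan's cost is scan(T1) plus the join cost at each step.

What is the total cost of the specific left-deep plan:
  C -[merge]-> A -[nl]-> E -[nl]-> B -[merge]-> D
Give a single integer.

step 1: scan C: cost=300, card=300
step 2: join A via merge
    card(P join A) = 300*200/(40) = 1500
    cost = 300 + 300*9 + 200*8 + 300 + 200 = 5100
step 3: join E via nl
    card(P join E) = 1500*80/(8) = 15000
    cost = 5100 + 1500*80 = 125100
step 4: join B via nl
    card(P join B) = 15000*120/(10) = 180000
    cost = 125100 + 15000*120 = 1925100
step 5: join D via merge
    card(P join D) = 180000*40/(2) = 3600000
    cost = 1925100 + 180000*18 + 40*6 + 180000 + 40 = 5345380

5345380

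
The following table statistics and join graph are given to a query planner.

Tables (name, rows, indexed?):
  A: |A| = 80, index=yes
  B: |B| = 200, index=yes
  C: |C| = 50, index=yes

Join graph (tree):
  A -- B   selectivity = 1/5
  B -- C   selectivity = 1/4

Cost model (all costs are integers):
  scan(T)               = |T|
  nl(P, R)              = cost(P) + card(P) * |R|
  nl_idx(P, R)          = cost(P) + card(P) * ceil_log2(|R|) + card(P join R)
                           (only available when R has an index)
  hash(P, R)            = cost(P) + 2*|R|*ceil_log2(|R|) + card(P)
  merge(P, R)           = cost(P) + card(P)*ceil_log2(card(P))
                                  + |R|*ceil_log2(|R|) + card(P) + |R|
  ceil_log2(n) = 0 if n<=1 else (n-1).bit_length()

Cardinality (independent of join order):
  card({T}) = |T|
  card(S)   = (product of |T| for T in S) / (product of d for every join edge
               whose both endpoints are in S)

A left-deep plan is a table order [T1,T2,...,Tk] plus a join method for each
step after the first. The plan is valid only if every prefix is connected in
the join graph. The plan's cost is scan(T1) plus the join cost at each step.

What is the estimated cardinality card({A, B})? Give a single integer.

3200

Tables in S: A(80), B(200)
Edges inside S: A-B(d=5)
numerator = 80 * 200 = 16000
denominator = 5 = 5
card(S) = 16000 / 5 = 3200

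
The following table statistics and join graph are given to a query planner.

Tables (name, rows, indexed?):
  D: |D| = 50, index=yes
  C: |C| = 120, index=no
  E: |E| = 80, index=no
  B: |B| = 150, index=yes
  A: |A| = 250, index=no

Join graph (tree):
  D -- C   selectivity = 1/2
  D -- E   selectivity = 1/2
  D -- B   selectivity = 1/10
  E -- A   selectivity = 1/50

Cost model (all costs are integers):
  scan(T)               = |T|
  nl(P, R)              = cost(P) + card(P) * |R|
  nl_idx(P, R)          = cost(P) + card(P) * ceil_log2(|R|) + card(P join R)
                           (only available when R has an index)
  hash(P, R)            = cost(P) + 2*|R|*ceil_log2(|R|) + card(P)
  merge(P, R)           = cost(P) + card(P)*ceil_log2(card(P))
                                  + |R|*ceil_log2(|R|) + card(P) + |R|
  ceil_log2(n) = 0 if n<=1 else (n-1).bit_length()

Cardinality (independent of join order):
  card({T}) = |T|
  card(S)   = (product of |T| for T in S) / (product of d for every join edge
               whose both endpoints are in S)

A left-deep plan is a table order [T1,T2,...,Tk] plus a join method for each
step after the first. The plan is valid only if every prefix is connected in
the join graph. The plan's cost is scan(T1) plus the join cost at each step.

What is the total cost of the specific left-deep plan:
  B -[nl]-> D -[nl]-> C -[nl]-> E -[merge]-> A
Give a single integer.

43299900

step 1: scan B: cost=150, card=150
step 2: join D via nl
    card(P join D) = 150*50/(10) = 750
    cost = 150 + 150*50 = 7650
step 3: join C via nl
    card(P join C) = 750*120/(2) = 45000
    cost = 7650 + 750*120 = 97650
step 4: join E via nl
    card(P join E) = 45000*80/(2) = 1800000
    cost = 97650 + 45000*80 = 3697650
step 5: join A via merge
    card(P join A) = 1800000*250/(50) = 9000000
    cost = 3697650 + 1800000*21 + 250*8 + 1800000 + 250 = 43299900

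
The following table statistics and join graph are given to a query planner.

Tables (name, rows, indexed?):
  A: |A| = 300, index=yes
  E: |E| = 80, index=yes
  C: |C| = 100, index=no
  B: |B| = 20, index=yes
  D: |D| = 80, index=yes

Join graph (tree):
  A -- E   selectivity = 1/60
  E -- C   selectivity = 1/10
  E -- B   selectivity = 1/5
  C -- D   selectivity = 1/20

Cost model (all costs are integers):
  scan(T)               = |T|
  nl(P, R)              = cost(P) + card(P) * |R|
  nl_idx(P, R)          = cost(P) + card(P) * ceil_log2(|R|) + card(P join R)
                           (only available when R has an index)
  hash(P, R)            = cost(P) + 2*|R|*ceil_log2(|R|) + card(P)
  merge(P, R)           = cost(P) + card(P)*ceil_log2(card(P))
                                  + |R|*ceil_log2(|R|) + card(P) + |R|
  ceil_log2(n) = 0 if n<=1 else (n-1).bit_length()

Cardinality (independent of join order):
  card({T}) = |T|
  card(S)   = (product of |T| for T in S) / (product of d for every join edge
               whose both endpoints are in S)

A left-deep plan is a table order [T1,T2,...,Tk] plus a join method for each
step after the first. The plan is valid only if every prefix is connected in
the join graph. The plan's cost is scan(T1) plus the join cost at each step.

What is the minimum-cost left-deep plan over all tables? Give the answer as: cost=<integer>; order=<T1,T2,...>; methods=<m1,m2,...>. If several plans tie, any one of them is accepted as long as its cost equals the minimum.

Selinger DP (subsets sized 1..n):
  {A}: scan cost=300, card=300
  {E}: scan cost=80, card=80
  {C}: scan cost=100, card=100
  {B}: scan cost=20, card=20
  {D}: scan cost=80, card=80
  {AE}: card=400; try (A,nl_idx)→1200, (E,hash)→1720, (E,nl_idx)→2800, (A,merge)→3720, (E,merge)→3940, (A,hash)→5560 …(+2); best=1200 via (A,nl_idx)
  {CE}: card=800; try (E,hash)→1320, (C,merge)→1520, (E,merge)→1540, (C,hash)→1560, (E,nl_idx)→1600, (C,nl)→8080 …(+1); best=1320 via (E,hash)
  {BE}: card=320; try (B,hash)→360, (E,nl_idx)→480, (E,merge)→780, (B,nl_idx)→800, (B,merge)→840, (E,hash)→1160 …(+2); best=360 via (B,hash)
  {CD}: card=400; try (D,nl_idx)→1200, (D,hash)→1320, (C,merge)→1520, (D,merge)→1540, (C,hash)→1560, (C,nl)→8080 …(+1); best=1200 via (D,nl_idx)
  {ACE}: card=4000; try (C,hash)→3000, (C,merge)→6000, (A,hash)→7520, (A,nl_idx)→12520, (A,merge)→13120, (C,nl)→41200 …(+1); best=3000 via (C,hash)
  {ABE}: card=1600; try (B,hash)→1800, (B,nl_idx)→4800, (A,nl_idx)→4840, (B,merge)→5320, (A,hash)→6080, (A,merge)→6560 …(+2); best=1800 via (B,hash)
  {BCE}: card=3200; try (C,hash)→2080, (B,hash)→2320, (C,merge)→4360, (B,nl_idx)→8520, (B,merge)→10240, (B,nl)→17320 …(+1); best=2080 via (C,hash)
  {CDE}: card=3200; try (E,hash)→2720, (D,hash)→3240, (E,merge)→5840, (E,nl_idx)→7200, (D,nl_idx)→10120, (D,merge)→10760 …(+2); best=2720 via (E,hash)
  {ABCE}: card=16000; try (C,hash)→4800, (B,hash)→7200, (A,hash)→10680, (C,merge)→21800, (B,nl_idx)→39000, (A,merge)→46680 …(+5); best=4800 via (C,hash)
  {ACDE}: card=16000; try (D,hash)→8120, (A,hash)→11320, (D,nl_idx)→47000, (A,merge)→47320, (A,nl_idx)→47520, (D,merge)→55640 …(+2); best=8120 via (D,hash)
  {BCDE}: card=12800; try (B,hash)→6120, (D,hash)→6400, (B,nl_idx)→31520, (D,nl_idx)→37280, (D,merge)→44320, (B,merge)→44440 …(+2); best=6120 via (B,hash)
  {ABCDE}: card=64000; try (D,hash)→21920, (B,hash)→24320, (A,hash)→24320, (B,nl_idx)→152120, (D,nl_idx)→180800, (A,nl_idx)→185320 …(+6); best=21920 via (D,hash)

cost=21920; order=E,A,B,C,D; methods=nl_idx,hash,hash,hash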